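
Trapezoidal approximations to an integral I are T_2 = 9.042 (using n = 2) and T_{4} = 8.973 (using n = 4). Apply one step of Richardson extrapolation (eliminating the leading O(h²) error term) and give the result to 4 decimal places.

R = (4·T_{4} − T_2) / 3 = (4·8.973 − 9.042)/3 = (26.850)/3 = 8.9500.

8.9500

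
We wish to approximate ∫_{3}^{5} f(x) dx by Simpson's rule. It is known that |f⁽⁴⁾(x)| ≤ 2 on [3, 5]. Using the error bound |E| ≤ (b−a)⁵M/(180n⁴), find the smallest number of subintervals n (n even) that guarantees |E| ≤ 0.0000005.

30

Need 64/(180n⁴) ≤ 0.0000005.
n⁴ ≥ 64/(180·0.0000005) = 711111 ⇒ n ≥ 29.0392, so the smallest even n is 30. (n must be even for Simpson's rule.)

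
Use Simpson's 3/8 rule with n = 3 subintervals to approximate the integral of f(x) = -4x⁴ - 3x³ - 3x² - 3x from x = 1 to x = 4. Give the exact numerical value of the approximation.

h = (4 − 1)/3 = 1.
Nodes x₀,…,x₃ = 1, 2, 3, 4.
f(x) = -4x⁴ - 3x³ - 3x² - 3x: f₀=-13, f₁=-106, f₂=-441, f₃=-1276.
(3h/8)·[f₀ + 3f₁ + 3f₂ + f₃] = 0.375·(-2930) = -1098.75.

-1098.75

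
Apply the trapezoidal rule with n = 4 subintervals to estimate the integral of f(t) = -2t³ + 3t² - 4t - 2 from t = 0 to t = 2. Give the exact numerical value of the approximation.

-12.25

h = (2 − 0)/4 = 0.5.
Nodes t₀,…,t₄ = 0, 0.5, 1, 1.5, 2.
f(t) = -2t³ + 3t² - 4t - 2: f₀=-2, f₁=-3.5, f₂=-5, f₃=-8, f₄=-14.
(h/2)·[f₀ + 2f₁ + 2f₂ + 2f₃ + f₄] = 0.25·(-49) = -12.25.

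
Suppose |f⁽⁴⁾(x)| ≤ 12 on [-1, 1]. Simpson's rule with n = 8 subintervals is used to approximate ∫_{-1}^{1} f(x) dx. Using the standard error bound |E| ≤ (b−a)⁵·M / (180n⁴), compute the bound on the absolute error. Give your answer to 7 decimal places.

|E| ≤ (2)⁵·12 / (180·8⁴) = 384/737280 = 0.0005208.

0.0005208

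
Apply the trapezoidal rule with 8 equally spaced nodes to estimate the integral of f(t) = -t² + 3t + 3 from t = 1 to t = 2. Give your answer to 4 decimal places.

5.1633

h = (2 − 1)/7 = 0.142857.
Nodes t₀,…,t₇ = 1, 1.142857, 1.285714, 1.428571, 1.571429, 1.714286, 1.857143, 2.
f(t) = -t² + 3t + 3: f₀=5, f₁=5.122449, f₂=5.204082, f₃=5.244898, f₄=5.244898, f₅=5.204082, f₆=5.122449, f₇=5.
(h/2)·[f₀ + 2f₁ + 2f₂ + 2f₃ + 2f₄ + 2f₅ + 2f₆ + f₇] = 0.071429·(72.285714) = 5.1633.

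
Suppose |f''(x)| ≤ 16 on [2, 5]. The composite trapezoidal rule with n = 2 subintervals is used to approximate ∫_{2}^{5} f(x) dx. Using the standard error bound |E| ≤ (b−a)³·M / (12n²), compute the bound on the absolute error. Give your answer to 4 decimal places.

|E| ≤ (3)³·16 / (12·2²) = 432/48 = 9.0000.

9.0000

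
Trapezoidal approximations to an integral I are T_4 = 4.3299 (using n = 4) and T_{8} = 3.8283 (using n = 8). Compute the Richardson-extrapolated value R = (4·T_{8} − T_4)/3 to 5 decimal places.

3.66110

R = (4·T_{8} − T_4) / 3 = (4·3.8283 − 4.3299)/3 = (10.9833)/3 = 3.66110.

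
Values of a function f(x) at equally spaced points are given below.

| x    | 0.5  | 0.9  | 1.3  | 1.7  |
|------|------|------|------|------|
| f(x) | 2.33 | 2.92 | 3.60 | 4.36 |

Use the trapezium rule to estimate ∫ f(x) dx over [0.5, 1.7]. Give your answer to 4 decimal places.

3.9460

h = 0.4, n = 3.
(h/2)·[y₀ + 2y₁ + 2y₂ + y₃] = 0.2·(19.73) = 3.9460.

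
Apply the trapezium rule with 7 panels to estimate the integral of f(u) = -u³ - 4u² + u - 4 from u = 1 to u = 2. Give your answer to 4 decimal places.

-15.6122

h = (2 − 1)/7 = 0.142857.
Nodes u₀,…,u₇ = 1, 1.142857, 1.285714, 1.428571, 1.571429, 1.714286, 1.857143, 2.
f(u) = -u³ - 4u² + u - 4: f₀=-8, f₁=-9.574344, f₂=-11.451895, f₃=-13.650146, f₄=-16.186589, f₅=-19.078717, f₆=-22.344023, f₇=-26.
(h/2)·[f₀ + 2f₁ + 2f₂ + 2f₃ + 2f₄ + 2f₅ + 2f₆ + f₇] = 0.071429·(-218.571429) = -15.6122.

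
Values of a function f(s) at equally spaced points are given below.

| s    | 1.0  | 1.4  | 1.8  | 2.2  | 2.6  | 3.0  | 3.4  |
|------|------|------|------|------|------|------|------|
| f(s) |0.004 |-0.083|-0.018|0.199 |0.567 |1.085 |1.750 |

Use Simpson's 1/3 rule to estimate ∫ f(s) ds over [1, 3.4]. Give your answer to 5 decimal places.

h = 0.4, n = 6.
(h/3)·[y₀ + 4y₁ + 2y₂ + 4y₃ + 2y₄ + 4y₅ + y₆] = 0.133333·(7.656) = 1.02080.

1.02080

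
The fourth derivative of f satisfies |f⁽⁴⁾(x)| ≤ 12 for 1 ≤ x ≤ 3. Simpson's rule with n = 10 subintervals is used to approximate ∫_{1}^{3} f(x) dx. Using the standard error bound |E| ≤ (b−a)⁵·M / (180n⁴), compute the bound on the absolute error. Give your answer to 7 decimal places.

0.0002133

|E| ≤ (2)⁵·12 / (180·10⁴) = 384/1800000 = 0.0002133.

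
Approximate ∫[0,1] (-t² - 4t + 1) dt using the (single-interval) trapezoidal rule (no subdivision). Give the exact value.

T = (b−a)/2 · [f(0) + f(1)] = 0.5·[1 + (-4)] = -1.5.

-1.5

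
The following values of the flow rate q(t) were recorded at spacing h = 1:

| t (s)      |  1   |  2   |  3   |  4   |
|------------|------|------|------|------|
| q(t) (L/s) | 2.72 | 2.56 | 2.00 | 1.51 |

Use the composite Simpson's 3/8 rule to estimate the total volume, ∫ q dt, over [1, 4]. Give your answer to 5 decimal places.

6.71625

h = 1, n = 3.
(3h/8)·[y₀ + 3y₁ + 3y₂ + y₃] = 0.375·(17.91) = 6.71625.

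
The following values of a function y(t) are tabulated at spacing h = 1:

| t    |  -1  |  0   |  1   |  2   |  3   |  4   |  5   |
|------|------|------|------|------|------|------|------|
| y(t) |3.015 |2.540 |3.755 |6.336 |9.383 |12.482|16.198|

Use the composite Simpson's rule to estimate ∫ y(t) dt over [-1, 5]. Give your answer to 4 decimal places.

h = 1, n = 6.
(h/3)·[y₀ + 4y₁ + 2y₂ + 4y₃ + 2y₄ + 4y₅ + y₆] = 0.333333·(130.921) = 43.6403.

43.6403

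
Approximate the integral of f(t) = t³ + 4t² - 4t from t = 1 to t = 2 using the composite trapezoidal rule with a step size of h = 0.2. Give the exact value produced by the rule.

h = (2 − 1)/5 = 0.2.
Nodes t₀,…,t₅ = 1, 1.2, 1.4, 1.6, 1.8, 2.
f(t) = t³ + 4t² - 4t: f₀=1, f₁=2.688, f₂=4.984, f₃=7.936, f₄=11.592, f₅=16.
(h/2)·[f₀ + 2f₁ + 2f₂ + 2f₃ + 2f₄ + f₅] = 0.1·(71.4) = 7.14.

7.14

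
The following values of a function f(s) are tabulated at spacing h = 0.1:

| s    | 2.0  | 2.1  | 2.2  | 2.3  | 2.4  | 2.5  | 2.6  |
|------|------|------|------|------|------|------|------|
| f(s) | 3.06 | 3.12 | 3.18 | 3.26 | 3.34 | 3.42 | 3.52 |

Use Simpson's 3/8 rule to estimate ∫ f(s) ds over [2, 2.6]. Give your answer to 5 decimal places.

1.96050

h = 0.1, n = 6.
(3h/8)·[y₀ + 3y₁ + 3y₂ + 2y₃ + 3y₄ + 3y₅ + y₆] = 0.0375·(52.28) = 1.96050.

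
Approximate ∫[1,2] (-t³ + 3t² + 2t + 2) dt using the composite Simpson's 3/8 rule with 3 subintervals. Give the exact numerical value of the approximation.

h = (2 − 1)/3 = 0.333333.
Nodes t₀,…,t₃ = 1, 1.333333, 1.666667, 2.
f(t) = -t³ + 3t² + 2t + 2: f₀=6, f₁=7.629630, f₂=9.037037, f₃=10.
(3h/8)·[f₀ + 3f₁ + 3f₂ + f₃] = 0.125·(66) = 8.25.

8.25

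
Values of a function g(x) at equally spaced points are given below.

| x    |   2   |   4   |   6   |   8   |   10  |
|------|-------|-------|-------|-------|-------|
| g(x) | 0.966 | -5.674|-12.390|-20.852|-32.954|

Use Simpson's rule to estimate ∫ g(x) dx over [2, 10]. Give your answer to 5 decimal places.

h = 2, n = 4.
(h/3)·[y₀ + 4y₁ + 2y₂ + 4y₃ + y₄] = 0.666667·(-162.872) = -108.58133.

-108.58133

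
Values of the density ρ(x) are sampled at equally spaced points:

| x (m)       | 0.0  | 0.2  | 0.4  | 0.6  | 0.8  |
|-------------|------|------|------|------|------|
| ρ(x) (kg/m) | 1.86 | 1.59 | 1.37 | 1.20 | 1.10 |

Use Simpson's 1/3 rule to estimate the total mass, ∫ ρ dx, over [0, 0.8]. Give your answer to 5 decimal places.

h = 0.2, n = 4.
(h/3)·[y₀ + 4y₁ + 2y₂ + 4y₃ + y₄] = 0.066667·(16.86) = 1.12400.

1.12400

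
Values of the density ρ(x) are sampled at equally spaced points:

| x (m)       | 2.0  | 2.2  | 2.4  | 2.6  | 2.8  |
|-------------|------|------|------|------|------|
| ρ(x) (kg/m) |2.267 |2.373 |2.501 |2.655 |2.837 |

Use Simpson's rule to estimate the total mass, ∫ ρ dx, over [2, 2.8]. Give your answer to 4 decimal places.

2.0145

h = 0.2, n = 4.
(h/3)·[y₀ + 4y₁ + 2y₂ + 4y₃ + y₄] = 0.066667·(30.218) = 2.0145.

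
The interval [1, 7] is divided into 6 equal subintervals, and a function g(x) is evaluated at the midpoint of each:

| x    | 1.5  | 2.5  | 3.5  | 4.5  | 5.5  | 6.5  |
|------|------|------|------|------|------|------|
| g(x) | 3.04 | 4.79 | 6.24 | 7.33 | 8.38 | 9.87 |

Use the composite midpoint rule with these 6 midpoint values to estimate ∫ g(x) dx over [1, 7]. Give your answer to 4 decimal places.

39.6500

h = 1, n = 6.
h·[y(m₁) + y(m₂) + y(m₃) + y(m₄) + y(m₅) + y(m₆)] = 1·(39.65) = 39.6500.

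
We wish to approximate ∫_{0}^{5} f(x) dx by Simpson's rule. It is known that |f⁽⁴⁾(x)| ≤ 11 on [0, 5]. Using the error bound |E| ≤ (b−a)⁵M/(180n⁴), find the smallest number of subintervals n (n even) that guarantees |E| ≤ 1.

4

Need 34375/(180n⁴) ≤ 1.
n⁴ ≥ 34375/(180·1) = 190.972 ⇒ n ≥ 3.7174, so the smallest even n is 4. (n must be even for Simpson's rule.)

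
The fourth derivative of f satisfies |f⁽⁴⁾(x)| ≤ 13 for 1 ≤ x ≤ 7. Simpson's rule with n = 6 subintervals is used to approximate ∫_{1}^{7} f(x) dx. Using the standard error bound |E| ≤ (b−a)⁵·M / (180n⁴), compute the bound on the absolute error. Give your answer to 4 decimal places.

0.4333

|E| ≤ (6)⁵·13 / (180·6⁴) = 101088/233280 = 0.4333.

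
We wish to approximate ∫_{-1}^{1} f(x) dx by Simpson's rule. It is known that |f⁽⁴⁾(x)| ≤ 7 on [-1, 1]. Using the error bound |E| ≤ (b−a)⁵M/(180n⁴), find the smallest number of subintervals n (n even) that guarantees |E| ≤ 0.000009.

Need 224/(180n⁴) ≤ 0.000009.
n⁴ ≥ 224/(180·0.000009) = 138272 ⇒ n ≥ 19.2834, so the smallest even n is 20. (n must be even for Simpson's rule.)

20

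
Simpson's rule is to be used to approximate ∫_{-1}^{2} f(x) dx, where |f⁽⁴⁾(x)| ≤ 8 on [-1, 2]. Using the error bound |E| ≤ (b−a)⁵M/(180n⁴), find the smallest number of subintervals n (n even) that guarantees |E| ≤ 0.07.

4

Need 1944/(180n⁴) ≤ 0.07.
n⁴ ≥ 1944/(180·0.07) = 154.286 ⇒ n ≥ 3.5244, so the smallest even n is 4. (n must be even for Simpson's rule.)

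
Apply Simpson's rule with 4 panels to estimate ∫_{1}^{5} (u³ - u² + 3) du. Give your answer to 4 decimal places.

126.6667

h = (5 − 1)/4 = 1.
Nodes u₀,…,u₄ = 1, 2, 3, 4, 5.
f(u) = u³ - u² + 3: f₀=3, f₁=7, f₂=21, f₃=51, f₄=103.
(h/3)·[f₀ + 4f₁ + 2f₂ + 4f₃ + f₄] = 0.333333·(380) = 126.6667.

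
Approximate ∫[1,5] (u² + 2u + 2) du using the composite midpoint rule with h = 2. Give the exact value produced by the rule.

h = (5 − 1)/2 = 2.
Midpoints m₁,…,m₂ = 2, 4.
f(m₁)=10, f(m₂)=26.
h·[f(m₁) + f(m₂)] = 2·(36) = 72.

72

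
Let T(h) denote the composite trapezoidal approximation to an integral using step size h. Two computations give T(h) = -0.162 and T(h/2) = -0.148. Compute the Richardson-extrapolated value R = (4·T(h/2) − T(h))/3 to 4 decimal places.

-0.1433

R = (4·T(h/2) − T(h)) / 3 = (4·(-0.148) − (-0.162))/3 = (-0.430)/3 = -0.1433.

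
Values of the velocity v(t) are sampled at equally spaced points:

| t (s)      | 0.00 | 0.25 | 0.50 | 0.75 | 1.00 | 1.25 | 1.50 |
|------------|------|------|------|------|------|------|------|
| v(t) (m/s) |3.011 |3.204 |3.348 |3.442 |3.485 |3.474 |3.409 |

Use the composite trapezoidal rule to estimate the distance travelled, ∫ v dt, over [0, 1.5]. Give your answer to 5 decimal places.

5.04075

h = 0.25, n = 6.
(h/2)·[y₀ + 2y₁ + 2y₂ + 2y₃ + 2y₄ + 2y₅ + y₆] = 0.125·(40.326) = 5.04075.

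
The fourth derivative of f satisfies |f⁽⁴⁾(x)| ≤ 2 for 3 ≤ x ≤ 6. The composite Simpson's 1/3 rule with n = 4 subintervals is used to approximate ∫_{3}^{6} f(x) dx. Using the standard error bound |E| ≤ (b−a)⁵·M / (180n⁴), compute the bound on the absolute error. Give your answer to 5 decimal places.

0.01055

|E| ≤ (3)⁵·2 / (180·4⁴) = 486/46080 = 0.01055.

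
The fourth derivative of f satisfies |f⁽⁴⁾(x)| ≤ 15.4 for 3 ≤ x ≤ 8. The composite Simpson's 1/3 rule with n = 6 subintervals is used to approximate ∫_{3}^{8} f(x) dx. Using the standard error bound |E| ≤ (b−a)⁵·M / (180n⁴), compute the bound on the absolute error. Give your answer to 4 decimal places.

0.2063

|E| ≤ (5)⁵·15.4 / (180·6⁴) = 48125/233280 = 0.2063.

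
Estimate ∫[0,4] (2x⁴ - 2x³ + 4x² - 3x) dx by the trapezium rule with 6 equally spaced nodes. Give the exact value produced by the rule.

366.71744

h = (4 − 0)/5 = 0.8.
Nodes x₀,…,x₅ = 0, 0.8, 1.6, 2.4, 3.2, 4.
f(x) = 2x⁴ - 2x³ + 4x² - 3x: f₀=0, f₁=-0.0448, f₂=10.3552, f₃=54.5472, f₄=175.5392, f₅=436.
(h/2)·[f₀ + 2f₁ + 2f₂ + 2f₃ + 2f₄ + f₅] = 0.4·(916.7936) = 366.71744.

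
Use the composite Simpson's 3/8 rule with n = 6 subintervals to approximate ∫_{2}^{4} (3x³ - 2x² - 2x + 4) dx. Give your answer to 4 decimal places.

h = (4 − 2)/6 = 0.333333.
Nodes x₀,…,x₆ = 2, 2.333333, 2.666667, 3, 3.333333, 3.666667, 4.
f(x) = 3x³ - 2x² - 2x + 4: f₀=16, f₁=26.555556, f₂=41.333333, f₃=61, f₄=86.222222, f₅=117.666667, f₆=156.
(3h/8)·[f₀ + 3f₁ + 3f₂ + 2f₃ + 3f₄ + 3f₅ + f₆] = 0.125·(1109.333333) = 138.6667.

138.6667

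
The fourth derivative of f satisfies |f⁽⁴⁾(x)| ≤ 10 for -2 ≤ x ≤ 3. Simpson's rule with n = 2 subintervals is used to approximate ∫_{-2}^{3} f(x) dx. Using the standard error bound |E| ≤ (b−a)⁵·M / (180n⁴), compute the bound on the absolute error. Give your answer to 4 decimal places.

|E| ≤ (5)⁵·10 / (180·2⁴) = 31250/2880 = 10.8507.

10.8507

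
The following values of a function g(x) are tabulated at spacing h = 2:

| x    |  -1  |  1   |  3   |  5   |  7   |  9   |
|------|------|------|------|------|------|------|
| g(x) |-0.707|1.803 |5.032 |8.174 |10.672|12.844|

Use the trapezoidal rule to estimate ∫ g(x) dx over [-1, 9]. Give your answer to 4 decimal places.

63.4990

h = 2, n = 5.
(h/2)·[y₀ + 2y₁ + 2y₂ + 2y₃ + 2y₄ + y₅] = 1·(63.499) = 63.4990.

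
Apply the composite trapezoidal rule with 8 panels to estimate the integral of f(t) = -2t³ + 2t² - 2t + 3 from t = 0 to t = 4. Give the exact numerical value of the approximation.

h = (4 − 0)/8 = 0.5.
Nodes t₀,…,t₈ = 0, 0.5, 1, 1.5, 2, 2.5, 3, 3.5, 4.
f(t) = -2t³ + 2t² - 2t + 3: f₀=3, f₁=2.25, f₂=1, f₃=-2.25, f₄=-9, f₅=-20.75, f₆=-39, f₇=-65.25, f₈=-101.
(h/2)·[f₀ + 2f₁ + 2f₂ + 2f₃ + 2f₄ + 2f₅ + 2f₆ + 2f₇ + f₈] = 0.25·(-364) = -91.

-91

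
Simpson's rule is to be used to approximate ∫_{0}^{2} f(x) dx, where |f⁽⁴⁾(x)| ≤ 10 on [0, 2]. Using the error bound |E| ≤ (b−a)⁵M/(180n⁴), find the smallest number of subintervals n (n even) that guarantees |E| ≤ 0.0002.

Need 320/(180n⁴) ≤ 0.0002.
n⁴ ≥ 320/(180·0.0002) = 8888.89 ⇒ n ≥ 9.7098, so the smallest even n is 10. (n must be even for Simpson's rule.)

10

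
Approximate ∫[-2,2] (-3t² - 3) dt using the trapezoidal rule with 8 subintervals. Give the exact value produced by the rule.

h = (2 − (-2))/8 = 0.5.
Nodes t₀,…,t₈ = -2, -1.5, -1, -0.5, 0, 0.5, 1, 1.5, 2.
f(t) = -3t² - 3: f₀=-15, f₁=-9.75, f₂=-6, f₃=-3.75, f₄=-3, f₅=-3.75, f₆=-6, f₇=-9.75, f₈=-15.
(h/2)·[f₀ + 2f₁ + 2f₂ + 2f₃ + 2f₄ + 2f₅ + 2f₆ + 2f₇ + f₈] = 0.25·(-114) = -28.5.

-28.5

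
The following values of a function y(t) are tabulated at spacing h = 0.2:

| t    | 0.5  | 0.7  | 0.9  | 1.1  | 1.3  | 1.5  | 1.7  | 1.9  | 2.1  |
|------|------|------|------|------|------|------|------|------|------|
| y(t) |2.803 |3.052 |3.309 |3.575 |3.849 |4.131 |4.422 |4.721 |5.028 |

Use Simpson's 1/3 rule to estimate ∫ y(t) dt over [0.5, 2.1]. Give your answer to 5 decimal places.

6.19380

h = 0.2, n = 8.
(h/3)·[y₀ + 4y₁ + 2y₂ + 4y₃ + 2y₄ + 4y₅ + 2y₆ + 4y₇ + y₈] = 0.066667·(92.907) = 6.19380.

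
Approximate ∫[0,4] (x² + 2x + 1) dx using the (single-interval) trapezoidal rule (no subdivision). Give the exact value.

52

T = (b−a)/2 · [f(0) + f(4)] = 2·[1 + 25] = 52.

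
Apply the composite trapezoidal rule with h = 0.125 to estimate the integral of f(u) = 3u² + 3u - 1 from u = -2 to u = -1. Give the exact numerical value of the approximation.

h = (-1 − (-2))/8 = 0.125.
Nodes u₀,…,u₈ = -2, -1.875, -1.75, -1.625, -1.5, -1.375, -1.25, -1.125, -1.
f(u) = 3u² + 3u - 1: f₀=5, f₁=3.921875, f₂=2.9375, f₃=2.046875, f₄=1.25, f₅=0.546875, f₆=-0.0625, f₇=-0.578125, f₈=-1.
(h/2)·[f₀ + 2f₁ + 2f₂ + 2f₃ + 2f₄ + 2f₅ + 2f₆ + 2f₇ + f₈] = 0.0625·(24.125) = 1.5078125.

1.5078125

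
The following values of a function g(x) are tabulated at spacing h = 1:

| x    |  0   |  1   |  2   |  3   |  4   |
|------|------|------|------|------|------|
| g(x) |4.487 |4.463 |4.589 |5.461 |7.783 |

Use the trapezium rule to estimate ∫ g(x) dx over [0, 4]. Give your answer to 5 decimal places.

h = 1, n = 4.
(h/2)·[y₀ + 2y₁ + 2y₂ + 2y₃ + y₄] = 0.5·(41.296) = 20.64800.

20.64800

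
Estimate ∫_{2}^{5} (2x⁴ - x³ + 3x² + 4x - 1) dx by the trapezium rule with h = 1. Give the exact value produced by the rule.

1315

h = (5 − 2)/3 = 1.
Nodes x₀,…,x₃ = 2, 3, 4, 5.
f(x) = 2x⁴ - x³ + 3x² + 4x - 1: f₀=43, f₁=173, f₂=511, f₃=1219.
(h/2)·[f₀ + 2f₁ + 2f₂ + f₃] = 0.5·(2630) = 1315.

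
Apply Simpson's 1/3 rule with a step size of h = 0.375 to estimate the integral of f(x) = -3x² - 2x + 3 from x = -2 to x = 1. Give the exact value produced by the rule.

3

h = (1 − (-2))/8 = 0.375.
Nodes x₀,…,x₈ = -2, -1.625, -1.25, -0.875, -0.5, -0.125, 0.25, 0.625, 1.
f(x) = -3x² - 2x + 3: f₀=-5, f₁=-1.671875, f₂=0.8125, f₃=2.453125, f₄=3.25, f₅=3.203125, f₆=2.3125, f₇=0.578125, f₈=-2.
(h/3)·[f₀ + 4f₁ + 2f₂ + 4f₃ + 2f₄ + 4f₅ + 2f₆ + 4f₇ + f₈] = 0.125·(24) = 3.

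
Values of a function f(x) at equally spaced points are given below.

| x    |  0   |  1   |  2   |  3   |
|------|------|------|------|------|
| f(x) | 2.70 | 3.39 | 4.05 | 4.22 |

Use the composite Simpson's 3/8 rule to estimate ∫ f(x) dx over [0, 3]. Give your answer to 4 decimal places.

10.9650

h = 1, n = 3.
(3h/8)·[y₀ + 3y₁ + 3y₂ + y₃] = 0.375·(29.24) = 10.9650.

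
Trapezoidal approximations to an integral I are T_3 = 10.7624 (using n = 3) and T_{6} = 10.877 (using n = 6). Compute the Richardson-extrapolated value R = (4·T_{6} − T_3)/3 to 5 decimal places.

10.91520

R = (4·T_{6} − T_3) / 3 = (4·10.877 − 10.7624)/3 = (32.7456)/3 = 10.91520.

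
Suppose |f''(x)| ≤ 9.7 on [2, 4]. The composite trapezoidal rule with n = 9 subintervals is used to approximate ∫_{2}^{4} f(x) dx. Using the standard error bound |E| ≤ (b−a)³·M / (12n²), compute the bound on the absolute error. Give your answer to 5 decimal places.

|E| ≤ (2)³·9.7 / (12·9²) = 77.6/972 = 0.07984.

0.07984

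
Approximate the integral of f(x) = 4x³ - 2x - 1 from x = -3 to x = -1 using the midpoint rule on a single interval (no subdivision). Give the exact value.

-58

M = (b−a)·f(-2) = 2·(-29) = -58.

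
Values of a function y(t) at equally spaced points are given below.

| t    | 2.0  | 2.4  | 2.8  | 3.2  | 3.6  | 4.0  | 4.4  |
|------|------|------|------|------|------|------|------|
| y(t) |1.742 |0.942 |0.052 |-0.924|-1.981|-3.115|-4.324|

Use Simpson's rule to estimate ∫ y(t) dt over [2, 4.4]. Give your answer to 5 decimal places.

h = 0.4, n = 6.
(h/3)·[y₀ + 4y₁ + 2y₂ + 4y₃ + 2y₄ + 4y₅ + y₆] = 0.133333·(-18.828) = -2.51040.

-2.51040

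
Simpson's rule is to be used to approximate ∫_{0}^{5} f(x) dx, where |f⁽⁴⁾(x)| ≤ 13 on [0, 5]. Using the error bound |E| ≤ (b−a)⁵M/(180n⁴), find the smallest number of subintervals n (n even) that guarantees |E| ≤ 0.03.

Need 40625/(180n⁴) ≤ 0.03.
n⁴ ≥ 40625/(180·0.03) = 7523.15 ⇒ n ≥ 9.3132, so the smallest even n is 10. (n must be even for Simpson's rule.)

10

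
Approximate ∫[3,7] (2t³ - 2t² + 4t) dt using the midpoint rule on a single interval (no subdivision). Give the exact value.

880

M = (b−a)·f(5) = 4·(220) = 880.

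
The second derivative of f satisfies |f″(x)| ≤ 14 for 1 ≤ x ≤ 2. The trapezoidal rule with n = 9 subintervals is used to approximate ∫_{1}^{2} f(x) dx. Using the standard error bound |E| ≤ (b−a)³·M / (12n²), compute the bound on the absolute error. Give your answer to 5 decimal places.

0.01440

|E| ≤ (1)³·14 / (12·9²) = 14/972 = 0.01440.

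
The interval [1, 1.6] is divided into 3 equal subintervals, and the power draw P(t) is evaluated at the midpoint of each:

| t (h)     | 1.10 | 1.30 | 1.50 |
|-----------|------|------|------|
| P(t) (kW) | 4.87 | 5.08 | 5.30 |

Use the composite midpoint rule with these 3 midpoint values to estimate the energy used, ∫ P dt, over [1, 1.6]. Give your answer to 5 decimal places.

h = 0.2, n = 3.
h·[y(m₁) + y(m₂) + y(m₃)] = 0.2·(15.25) = 3.05000.

3.05000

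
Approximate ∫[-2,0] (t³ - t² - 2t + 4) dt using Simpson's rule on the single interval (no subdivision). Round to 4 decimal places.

S = (b−a)/6 · [f(-2) + 4f(-1) + f(0)] = 0.333333·[(-4) + 4·4 + 4] = 5.3333.

5.3333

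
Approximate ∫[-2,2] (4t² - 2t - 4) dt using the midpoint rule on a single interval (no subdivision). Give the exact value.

-16

M = (b−a)·f(0) = 4·(-4) = -16.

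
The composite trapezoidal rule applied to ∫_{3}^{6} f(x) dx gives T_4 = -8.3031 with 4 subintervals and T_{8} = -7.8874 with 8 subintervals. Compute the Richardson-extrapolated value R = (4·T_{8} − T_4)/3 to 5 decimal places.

R = (4·T_{8} − T_4) / 3 = (4·(-7.8874) − (-8.3031))/3 = (-23.2465)/3 = -7.74883.

-7.74883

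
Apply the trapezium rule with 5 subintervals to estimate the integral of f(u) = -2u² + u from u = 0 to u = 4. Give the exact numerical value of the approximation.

-35.52

h = (4 − 0)/5 = 0.8.
Nodes u₀,…,u₅ = 0, 0.8, 1.6, 2.4, 3.2, 4.
f(u) = -2u² + u: f₀=0, f₁=-0.48, f₂=-3.52, f₃=-9.12, f₄=-17.28, f₅=-28.
(h/2)·[f₀ + 2f₁ + 2f₂ + 2f₃ + 2f₄ + f₅] = 0.4·(-88.8) = -35.52.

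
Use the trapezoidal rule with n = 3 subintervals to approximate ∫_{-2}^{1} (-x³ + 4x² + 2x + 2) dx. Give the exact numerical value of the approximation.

21.5

h = (1 − (-2))/3 = 1.
Nodes x₀,…,x₃ = -2, -1, 0, 1.
f(x) = -x³ + 4x² + 2x + 2: f₀=22, f₁=5, f₂=2, f₃=7.
(h/2)·[f₀ + 2f₁ + 2f₂ + f₃] = 0.5·(43) = 21.5.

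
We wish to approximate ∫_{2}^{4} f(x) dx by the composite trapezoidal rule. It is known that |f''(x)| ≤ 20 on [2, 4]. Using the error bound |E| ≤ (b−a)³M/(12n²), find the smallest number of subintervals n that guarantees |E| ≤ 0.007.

Need 160/(12n²) ≤ 0.007.
n² ≥ 160/(12·0.007) = 1904.76 ⇒ n ≥ 43.6436, so the smallest n is 44.

44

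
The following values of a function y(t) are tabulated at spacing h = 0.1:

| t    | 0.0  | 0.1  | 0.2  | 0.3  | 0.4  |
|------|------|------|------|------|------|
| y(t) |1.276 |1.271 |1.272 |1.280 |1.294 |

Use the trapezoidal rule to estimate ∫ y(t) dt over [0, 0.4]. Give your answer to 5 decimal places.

h = 0.1, n = 4.
(h/2)·[y₀ + 2y₁ + 2y₂ + 2y₃ + y₄] = 0.05·(10.216) = 0.51080.

0.51080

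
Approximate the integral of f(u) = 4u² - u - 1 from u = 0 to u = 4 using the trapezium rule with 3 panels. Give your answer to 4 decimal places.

78.0741

h = (4 − 0)/3 = 1.333333.
Nodes u₀,…,u₃ = 0, 1.333333, 2.666667, 4.
f(u) = 4u² - u - 1: f₀=-1, f₁=4.777778, f₂=24.777778, f₃=59.
(h/2)·[f₀ + 2f₁ + 2f₂ + f₃] = 0.666667·(117.111111) = 78.0741.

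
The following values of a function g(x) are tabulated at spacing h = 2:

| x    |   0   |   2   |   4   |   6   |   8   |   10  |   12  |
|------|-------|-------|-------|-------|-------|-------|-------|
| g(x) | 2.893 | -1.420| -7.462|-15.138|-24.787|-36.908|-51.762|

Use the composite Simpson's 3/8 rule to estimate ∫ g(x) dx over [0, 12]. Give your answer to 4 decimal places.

h = 2, n = 6.
(3h/8)·[y₀ + 3y₁ + 3y₂ + 2y₃ + 3y₄ + 3y₅ + y₆] = 0.75·(-290.876) = -218.1570.

-218.1570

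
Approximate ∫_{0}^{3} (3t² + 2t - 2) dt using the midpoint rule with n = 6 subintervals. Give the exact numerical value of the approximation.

29.8125

h = (3 − 0)/6 = 0.5.
Midpoints m₁,…,m₆ = 0.25, 0.75, 1.25, 1.75, 2.25, 2.75.
f(m₁)=-1.3125, f(m₂)=1.1875, f(m₃)=5.1875, f(m₄)=10.6875, f(m₅)=17.6875, f(m₆)=26.1875.
h·[f(m₁) + f(m₂) + f(m₃) + f(m₄) + f(m₅) + f(m₆)] = 0.5·(59.625) = 29.8125.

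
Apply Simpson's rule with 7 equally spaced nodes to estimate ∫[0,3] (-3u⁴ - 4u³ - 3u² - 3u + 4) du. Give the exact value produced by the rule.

-255.375

h = (3 − 0)/6 = 0.5.
Nodes u₀,…,u₆ = 0, 0.5, 1, 1.5, 2, 2.5, 3.
f(u) = -3u⁴ - 4u³ - 3u² - 3u + 4: f₀=4, f₁=1.0625, f₂=-9, f₃=-35.9375, f₄=-94, f₅=-201.9375, f₆=-383.
(h/3)·[f₀ + 4f₁ + 2f₂ + 4f₃ + 2f₄ + 4f₅ + f₆] = 0.166667·(-1532.25) = -255.375.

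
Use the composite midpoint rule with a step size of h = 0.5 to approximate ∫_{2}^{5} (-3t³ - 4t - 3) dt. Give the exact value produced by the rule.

h = (5 − 2)/6 = 0.5.
Midpoints m₁,…,m₆ = 2.25, 2.75, 3.25, 3.75, 4.25, 4.75.
f(m₁)=-46.171875, f(m₂)=-76.390625, f(m₃)=-118.984375, f(m₄)=-176.203125, f(m₅)=-250.296875, f(m₆)=-343.515625.
h·[f(m₁) + f(m₂) + f(m₃) + f(m₄) + f(m₅) + f(m₆)] = 0.5·(-1011.5625) = -505.78125.

-505.78125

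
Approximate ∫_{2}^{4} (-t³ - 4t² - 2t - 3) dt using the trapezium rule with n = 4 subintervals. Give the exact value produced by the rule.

h = (4 − 2)/4 = 0.5.
Nodes t₀,…,t₄ = 2, 2.5, 3, 3.5, 4.
f(t) = -t³ - 4t² - 2t - 3: f₀=-31, f₁=-48.625, f₂=-72, f₃=-101.875, f₄=-139.
(h/2)·[f₀ + 2f₁ + 2f₂ + 2f₃ + f₄] = 0.25·(-615) = -153.75.

-153.75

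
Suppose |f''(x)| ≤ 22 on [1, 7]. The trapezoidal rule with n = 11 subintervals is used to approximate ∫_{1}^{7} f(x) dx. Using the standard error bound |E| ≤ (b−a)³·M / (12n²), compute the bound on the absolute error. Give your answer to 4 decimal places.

|E| ≤ (6)³·22 / (12·11²) = 4752/1452 = 3.2727.

3.2727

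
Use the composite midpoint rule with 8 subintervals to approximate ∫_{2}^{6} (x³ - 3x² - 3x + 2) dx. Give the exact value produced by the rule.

71.25

h = (6 − 2)/8 = 0.5.
Midpoints m₁,…,m₈ = 2.25, 2.75, 3.25, 3.75, 4.25, 4.75, 5.25, 5.75.
f(m₁)=-8.546875, f(m₂)=-8.140625, f(m₃)=-5.109375, f(m₄)=1.296875, f(m₅)=11.828125, f(m₆)=27.234375, f(m₇)=48.265625, f(m₈)=75.671875.
h·[f(m₁) + f(m₂) + f(m₃) + f(m₄) + f(m₅) + f(m₆) + f(m₇) + f(m₈)] = 0.5·(142.5) = 71.25.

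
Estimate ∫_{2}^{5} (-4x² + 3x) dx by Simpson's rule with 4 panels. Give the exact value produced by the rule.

h = (5 − 2)/4 = 0.75.
Nodes x₀,…,x₄ = 2, 2.75, 3.5, 4.25, 5.
f(x) = -4x² + 3x: f₀=-10, f₁=-22, f₂=-38.5, f₃=-59.5, f₄=-85.
(h/3)·[f₀ + 4f₁ + 2f₂ + 4f₃ + f₄] = 0.25·(-498) = -124.5.

-124.5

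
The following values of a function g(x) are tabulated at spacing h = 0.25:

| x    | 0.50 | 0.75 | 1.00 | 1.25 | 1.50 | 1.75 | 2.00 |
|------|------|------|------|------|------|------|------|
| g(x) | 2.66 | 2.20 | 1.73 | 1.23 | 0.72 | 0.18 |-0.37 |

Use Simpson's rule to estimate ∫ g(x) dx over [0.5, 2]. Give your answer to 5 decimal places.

1.80250

h = 0.25, n = 6.
(h/3)·[y₀ + 4y₁ + 2y₂ + 4y₃ + 2y₄ + 4y₅ + y₆] = 0.083333·(21.63) = 1.80250.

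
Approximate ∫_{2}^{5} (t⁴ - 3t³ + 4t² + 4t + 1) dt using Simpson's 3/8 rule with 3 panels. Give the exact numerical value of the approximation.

363.75

h = (5 − 2)/3 = 1.
Nodes t₀,…,t₃ = 2, 3, 4, 5.
f(t) = t⁴ - 3t³ + 4t² + 4t + 1: f₀=17, f₁=49, f₂=145, f₃=371.
(3h/8)·[f₀ + 3f₁ + 3f₂ + f₃] = 0.375·(970) = 363.75.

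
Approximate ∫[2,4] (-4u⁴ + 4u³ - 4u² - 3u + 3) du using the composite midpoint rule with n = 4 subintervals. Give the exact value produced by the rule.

h = (4 − 2)/4 = 0.5.
Midpoints m₁,…,m₄ = 2.25, 2.75, 3.25, 3.75.
f(m₁)=-80.953125, f(m₂)=-181.078125, f(m₃)=-357.953125, f(m₄)=-644.578125.
h·[f(m₁) + f(m₂) + f(m₃) + f(m₄)] = 0.5·(-1264.5625) = -632.28125.

-632.28125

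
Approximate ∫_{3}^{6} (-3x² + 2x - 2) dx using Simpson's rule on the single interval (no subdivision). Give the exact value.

S = (b−a)/6 · [f(3) + 4f(4.5) + f(6)] = 0.5·[(-23) + 4·(-53.75) + (-98)] = -168.

-168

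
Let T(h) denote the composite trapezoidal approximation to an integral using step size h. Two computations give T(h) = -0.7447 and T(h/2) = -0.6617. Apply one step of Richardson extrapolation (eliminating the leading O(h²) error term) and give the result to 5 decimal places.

-0.63403

R = (4·T(h/2) − T(h)) / 3 = (4·(-0.6617) − (-0.7447))/3 = (-1.9021)/3 = -0.63403.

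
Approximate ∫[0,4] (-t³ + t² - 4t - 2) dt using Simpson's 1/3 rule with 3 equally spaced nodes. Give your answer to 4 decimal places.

h = (4 − 0)/2 = 2.
Nodes t₀,…,t₂ = 0, 2, 4.
f(t) = -t³ + t² - 4t - 2: f₀=-2, f₁=-14, f₂=-66.
(h/3)·[f₀ + 4f₁ + f₂] = 0.666667·(-124) = -82.6667.

-82.6667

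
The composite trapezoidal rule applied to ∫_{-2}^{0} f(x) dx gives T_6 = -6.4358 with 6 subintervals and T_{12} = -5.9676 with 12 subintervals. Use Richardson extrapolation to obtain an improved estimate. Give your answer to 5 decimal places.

R = (4·T_{12} − T_6) / 3 = (4·(-5.9676) − (-6.4358))/3 = (-17.4346)/3 = -5.81153.

-5.81153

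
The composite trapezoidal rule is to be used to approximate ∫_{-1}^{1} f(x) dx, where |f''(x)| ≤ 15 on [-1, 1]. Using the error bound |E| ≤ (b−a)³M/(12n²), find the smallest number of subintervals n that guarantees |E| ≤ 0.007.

38

Need 120/(12n²) ≤ 0.007.
n² ≥ 120/(12·0.007) = 1428.57 ⇒ n ≥ 37.7964, so the smallest n is 38.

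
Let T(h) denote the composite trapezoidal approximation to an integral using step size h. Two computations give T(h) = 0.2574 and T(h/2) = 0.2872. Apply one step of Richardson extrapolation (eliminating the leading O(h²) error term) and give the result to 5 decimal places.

0.29713

R = (4·T(h/2) − T(h)) / 3 = (4·0.2872 − 0.2574)/3 = (0.8914)/3 = 0.29713.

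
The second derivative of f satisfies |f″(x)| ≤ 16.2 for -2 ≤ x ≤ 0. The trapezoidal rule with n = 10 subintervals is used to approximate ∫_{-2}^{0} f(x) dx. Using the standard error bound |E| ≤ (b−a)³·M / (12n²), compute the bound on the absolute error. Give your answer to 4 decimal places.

0.1080

|E| ≤ (2)³·16.2 / (12·10²) = 129.6/1200 = 0.1080.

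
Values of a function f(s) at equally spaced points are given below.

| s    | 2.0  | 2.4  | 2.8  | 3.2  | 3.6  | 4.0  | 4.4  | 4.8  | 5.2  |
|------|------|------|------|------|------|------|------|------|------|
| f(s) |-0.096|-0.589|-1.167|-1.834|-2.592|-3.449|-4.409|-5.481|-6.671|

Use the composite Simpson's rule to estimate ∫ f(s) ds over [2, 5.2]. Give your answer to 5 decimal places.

-9.13533

h = 0.4, n = 8.
(h/3)·[y₀ + 4y₁ + 2y₂ + 4y₃ + 2y₄ + 4y₅ + 2y₆ + 4y₇ + y₈] = 0.133333·(-68.515) = -9.13533.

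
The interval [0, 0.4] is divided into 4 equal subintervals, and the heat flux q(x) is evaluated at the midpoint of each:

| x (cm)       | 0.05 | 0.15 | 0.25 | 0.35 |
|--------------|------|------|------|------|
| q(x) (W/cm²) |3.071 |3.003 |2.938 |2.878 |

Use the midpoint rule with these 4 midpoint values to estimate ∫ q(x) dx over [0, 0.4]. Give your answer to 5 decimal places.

h = 0.1, n = 4.
h·[y(m₁) + y(m₂) + y(m₃) + y(m₄)] = 0.1·(11.890) = 1.18900.

1.18900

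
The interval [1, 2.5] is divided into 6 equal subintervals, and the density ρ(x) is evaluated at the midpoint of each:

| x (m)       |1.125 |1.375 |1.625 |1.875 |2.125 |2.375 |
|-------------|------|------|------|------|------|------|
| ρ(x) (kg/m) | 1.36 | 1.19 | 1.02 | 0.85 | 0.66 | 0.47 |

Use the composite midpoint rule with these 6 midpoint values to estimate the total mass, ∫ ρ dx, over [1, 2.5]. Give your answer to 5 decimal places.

1.38750

h = 0.25, n = 6.
h·[y(m₁) + y(m₂) + y(m₃) + y(m₄) + y(m₅) + y(m₆)] = 0.25·(5.55) = 1.38750.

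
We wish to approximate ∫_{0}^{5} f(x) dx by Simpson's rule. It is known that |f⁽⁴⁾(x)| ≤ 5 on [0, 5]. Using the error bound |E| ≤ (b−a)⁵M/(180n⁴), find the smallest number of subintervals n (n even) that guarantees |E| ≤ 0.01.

10

Need 15625/(180n⁴) ≤ 0.01.
n⁴ ≥ 15625/(180·0.01) = 8680.56 ⇒ n ≥ 9.6524, so the smallest even n is 10. (n must be even for Simpson's rule.)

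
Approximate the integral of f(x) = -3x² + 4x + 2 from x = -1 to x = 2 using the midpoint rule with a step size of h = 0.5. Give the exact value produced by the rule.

h = (2 − (-1))/6 = 0.5.
Midpoints m₁,…,m₆ = -0.75, -0.25, 0.25, 0.75, 1.25, 1.75.
f(m₁)=-2.6875, f(m₂)=0.8125, f(m₃)=2.8125, f(m₄)=3.3125, f(m₅)=2.3125, f(m₆)=-0.1875.
h·[f(m₁) + f(m₂) + f(m₃) + f(m₄) + f(m₅) + f(m₆)] = 0.5·(6.375) = 3.1875.

3.1875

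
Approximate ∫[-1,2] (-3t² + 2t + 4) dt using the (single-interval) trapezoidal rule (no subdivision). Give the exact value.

T = (b−a)/2 · [f(-1) + f(2)] = 1.5·[(-1) + (-4)] = -7.5.

-7.5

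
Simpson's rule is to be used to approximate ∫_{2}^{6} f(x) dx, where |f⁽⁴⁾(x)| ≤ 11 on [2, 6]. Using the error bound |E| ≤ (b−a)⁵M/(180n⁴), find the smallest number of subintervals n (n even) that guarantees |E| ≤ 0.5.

4

Need 11264/(180n⁴) ≤ 0.5.
n⁴ ≥ 11264/(180·0.5) = 125.156 ⇒ n ≥ 3.3447, so the smallest even n is 4. (n must be even for Simpson's rule.)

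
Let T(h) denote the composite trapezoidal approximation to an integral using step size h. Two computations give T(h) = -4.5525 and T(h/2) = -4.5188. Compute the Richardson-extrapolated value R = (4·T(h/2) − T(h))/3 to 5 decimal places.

-4.50757

R = (4·T(h/2) − T(h)) / 3 = (4·(-4.5188) − (-4.5525))/3 = (-13.5227)/3 = -4.50757.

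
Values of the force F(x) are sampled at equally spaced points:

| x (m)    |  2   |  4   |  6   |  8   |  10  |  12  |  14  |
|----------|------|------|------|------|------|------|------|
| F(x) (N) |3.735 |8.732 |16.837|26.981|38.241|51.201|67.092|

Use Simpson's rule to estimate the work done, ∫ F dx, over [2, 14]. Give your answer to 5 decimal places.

h = 2, n = 6.
(h/3)·[y₀ + 4y₁ + 2y₂ + 4y₃ + 2y₄ + 4y₅ + y₆] = 0.666667·(528.639) = 352.42600.

352.42600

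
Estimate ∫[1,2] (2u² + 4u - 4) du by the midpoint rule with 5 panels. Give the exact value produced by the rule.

h = (2 − 1)/5 = 0.2.
Midpoints m₁,…,m₅ = 1.1, 1.3, 1.5, 1.7, 1.9.
f(m₁)=2.82, f(m₂)=4.58, f(m₃)=6.5, f(m₄)=8.58, f(m₅)=10.82.
h·[f(m₁) + f(m₂) + f(m₃) + f(m₄) + f(m₅)] = 0.2·(33.3) = 6.66.

6.66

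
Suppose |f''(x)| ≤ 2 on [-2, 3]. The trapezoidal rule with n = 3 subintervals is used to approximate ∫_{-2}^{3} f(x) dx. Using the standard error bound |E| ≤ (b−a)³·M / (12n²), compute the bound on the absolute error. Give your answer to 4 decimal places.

2.3148

|E| ≤ (5)³·2 / (12·3²) = 250/108 = 2.3148.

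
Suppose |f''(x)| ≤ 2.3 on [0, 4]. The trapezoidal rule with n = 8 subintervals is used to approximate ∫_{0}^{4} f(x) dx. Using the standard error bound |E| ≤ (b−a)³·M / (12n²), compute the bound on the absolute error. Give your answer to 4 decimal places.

|E| ≤ (4)³·2.3 / (12·8²) = 147.2/768 = 0.1917.

0.1917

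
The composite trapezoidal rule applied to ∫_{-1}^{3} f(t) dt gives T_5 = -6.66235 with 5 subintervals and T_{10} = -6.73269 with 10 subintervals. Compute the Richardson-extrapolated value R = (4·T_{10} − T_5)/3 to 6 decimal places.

-6.756137

R = (4·T_{10} − T_5) / 3 = (4·(-6.73269) − (-6.66235))/3 = (-20.26841)/3 = -6.756137.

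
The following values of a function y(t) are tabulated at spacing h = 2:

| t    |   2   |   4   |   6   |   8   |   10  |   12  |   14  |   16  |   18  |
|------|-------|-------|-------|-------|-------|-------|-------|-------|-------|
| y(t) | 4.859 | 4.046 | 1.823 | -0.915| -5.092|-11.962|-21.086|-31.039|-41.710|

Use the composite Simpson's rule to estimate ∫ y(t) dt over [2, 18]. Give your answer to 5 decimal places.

-163.36067

h = 2, n = 8.
(h/3)·[y₀ + 4y₁ + 2y₂ + 4y₃ + 2y₄ + 4y₅ + 2y₆ + 4y₇ + y₈] = 0.666667·(-245.041) = -163.36067.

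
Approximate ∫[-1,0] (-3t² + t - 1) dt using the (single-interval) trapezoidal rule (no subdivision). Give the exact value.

T = (b−a)/2 · [f(-1) + f(0)] = 0.5·[(-5) + (-1)] = -3.

-3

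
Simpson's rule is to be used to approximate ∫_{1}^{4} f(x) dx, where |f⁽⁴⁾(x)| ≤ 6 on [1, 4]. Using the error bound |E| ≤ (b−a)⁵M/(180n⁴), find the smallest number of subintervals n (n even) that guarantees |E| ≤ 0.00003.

Need 1458/(180n⁴) ≤ 0.00003.
n⁴ ≥ 1458/(180·0.00003) = 270000 ⇒ n ≥ 22.7951, so the smallest even n is 24. (n must be even for Simpson's rule.)

24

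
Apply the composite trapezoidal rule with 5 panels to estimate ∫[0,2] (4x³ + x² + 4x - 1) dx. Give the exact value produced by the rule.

25.36

h = (2 − 0)/5 = 0.4.
Nodes x₀,…,x₅ = 0, 0.4, 0.8, 1.2, 1.6, 2.
f(x) = 4x³ + x² + 4x - 1: f₀=-1, f₁=1.016, f₂=4.888, f₃=12.152, f₄=24.344, f₅=43.
(h/2)·[f₀ + 2f₁ + 2f₂ + 2f₃ + 2f₄ + f₅] = 0.2·(126.8) = 25.36.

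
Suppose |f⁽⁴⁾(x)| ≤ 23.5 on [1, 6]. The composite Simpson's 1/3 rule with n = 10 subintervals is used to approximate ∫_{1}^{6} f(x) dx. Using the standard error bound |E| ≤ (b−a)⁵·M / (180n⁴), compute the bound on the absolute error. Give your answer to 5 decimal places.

|E| ≤ (5)⁵·23.5 / (180·10⁴) = 73437.5/1800000 = 0.04080.

0.04080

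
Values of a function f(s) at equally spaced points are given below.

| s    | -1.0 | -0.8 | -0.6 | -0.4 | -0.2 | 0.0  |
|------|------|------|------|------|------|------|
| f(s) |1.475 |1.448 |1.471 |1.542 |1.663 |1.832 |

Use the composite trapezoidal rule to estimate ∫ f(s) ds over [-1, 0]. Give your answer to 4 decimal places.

1.5555

h = 0.2, n = 5.
(h/2)·[y₀ + 2y₁ + 2y₂ + 2y₃ + 2y₄ + y₅] = 0.1·(15.555) = 1.5555.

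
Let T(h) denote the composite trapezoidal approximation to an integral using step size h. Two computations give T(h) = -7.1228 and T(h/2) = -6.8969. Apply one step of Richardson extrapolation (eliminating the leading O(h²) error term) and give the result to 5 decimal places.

R = (4·T(h/2) − T(h)) / 3 = (4·(-6.8969) − (-7.1228))/3 = (-20.4648)/3 = -6.82160.

-6.82160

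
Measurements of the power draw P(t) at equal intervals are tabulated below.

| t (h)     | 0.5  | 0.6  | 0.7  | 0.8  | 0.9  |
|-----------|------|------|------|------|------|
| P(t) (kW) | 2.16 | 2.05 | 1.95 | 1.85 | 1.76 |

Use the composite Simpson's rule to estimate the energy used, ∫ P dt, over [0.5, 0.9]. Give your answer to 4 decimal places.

h = 0.1, n = 4.
(h/3)·[y₀ + 4y₁ + 2y₂ + 4y₃ + y₄] = 0.033333·(23.42) = 0.7807.

0.7807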